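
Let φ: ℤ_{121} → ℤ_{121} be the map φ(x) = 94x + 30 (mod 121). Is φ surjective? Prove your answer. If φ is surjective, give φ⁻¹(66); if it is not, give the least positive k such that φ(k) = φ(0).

Since gcd(94, 121) = 1, 94 is invertible modulo 121. Euclid's algorithm: 121 = 1·94 + 27, 94 = 3·27 + 13, 27 = 2·13 + 1; back-substituting gives 1 = 112·94 − 87·121, so 94⁻¹ ≡ 112 (mod 121).
Then y ↦ 112(y − 30) is a two-sided inverse to φ, so every y ∈ ℤ_{121} has a preimage.
Hence φ is surjective.
Since φ is surjective, we compute φ⁻¹(66): solve 94x + 30 ≡ 66 (mod 121), i.e. 94x ≡ 36 (mod 121).
Multiplying by 94⁻¹ = 112 gives x ≡ 112·36 = 4032 = 33·121 + 39 ≡ 39 (mod 121).
Check: φ(39) = 94·39 + 30 = 3696 = 30·121 + 66 ≡ 66 (mod 121).

39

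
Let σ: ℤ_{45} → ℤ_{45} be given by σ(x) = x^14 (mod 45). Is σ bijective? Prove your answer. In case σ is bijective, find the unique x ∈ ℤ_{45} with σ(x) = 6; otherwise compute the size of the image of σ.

σ(2): Repeated squaring mod 45: 2^1 ≡ 2, 2^2 ≡ 2² = 4, 2^4 ≡ 4² = 16, 2^8 ≡ 16² = 256 ≡ 31. Since 14 = 8 + 4 + 2, 2^14 ≡ 31·16·4: 31·16 = 496 ≡ 1, then 1·4 = 4. So 2^14 ≡ 4 (mod 45).
σ(7): Repeated squaring mod 45: 7^1 ≡ 7, 7^2 ≡ 7² = 49 ≡ 4, 7^4 ≡ 4² = 16, 7^8 ≡ 16² = 256 ≡ 31. Since 14 = 8 + 4 + 2, 7^14 ≡ 31·16·4: 31·16 = 496 ≡ 1, then 1·4 = 4. So 7^14 ≡ 4 (mod 45).
So σ(2) = σ(7) = 4 while 2 ≠ 7, therefore σ is not injective, hence not bijective.
Since σ is not bijective, we determine |image(σ)|. Computing x^14 mod 45 for each x (by repeated squaring, reducing mod 45 at every step), the values σ(0), σ(1), …, σ(44) are: 0, 1, 4, 9, 16, 25, 36, 4, 19, 36, 10, 31, 9, 34, 16, 0, 31, 19, 9, 1, 40, 36, 34, 34, 36, 40, 1, 9, 19, 31, 0, 16, 34, 9, 31, 10, 36, 19, 4, 36, 25, 16, 9, 4, 1.
The distinct values are {0, 1, 4, 9, 10, 16, 19, 25, 31, 34, 36, 40}; there are 12 of them.

12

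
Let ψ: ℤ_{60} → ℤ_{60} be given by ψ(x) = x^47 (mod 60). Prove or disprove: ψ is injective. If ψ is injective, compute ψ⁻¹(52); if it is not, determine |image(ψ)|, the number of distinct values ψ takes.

ψ(0) = 0^47 = 0.
ψ(30): Repeated squaring mod 60: 30^1 ≡ 30, 30^2 ≡ 30² = 900 ≡ 0, 30^4 ≡ 0² = 0, 30^8 ≡ 0² = 0, 30^16 ≡ 0² = 0, 30^32 ≡ 0² = 0. Since 47 = 32 + 8 + 4 + 2 + 1, 30^47 ≡ 0·0·0·0·30: 0·0 = 0, then 0·0 = 0, then 0·0 = 0, then 0·30 = 0. So 30^47 ≡ 0 (mod 60).
So ψ(0) = ψ(30) = 0 while 0 ≠ 30, thus ψ is not injective.
Since ψ is not injective, we determine |image(ψ)|. Computing x^47 mod 60 for each x (by repeated squaring, reducing mod 60 at every step), the values ψ(0), ψ(1), …, ψ(59) are: 0, 1, 8, 27, 4, 5, 36, 43, 32, 9, 40, 11, 48, 37, 44, 15, 16, 53, 12, 19, 20, 21, 28, 47, 24, 25, 56, 3, 52, 29, 0, 31, 8, 57, 4, 35, 36, 13, 32, 39, 40, 41, 48, 7, 44, 45, 16, 23, 12, 49, 20, 51, 28, 17, 24, 55, 56, 33, 52, 59.
The distinct values are {0, 1, 3, 4, 5, 7, 8, 9, 11, 12, 13, 15, 16, 17, 19, 20, 21, 23, 24, 25, 27, 28, 29, 31, 32, 33, 35, 36, 37, 39, 40, 41, 43, 44, 45, 47, 48, 49, 51, 52, 53, 55, 56, 57, 59}; there are 45 of them.

45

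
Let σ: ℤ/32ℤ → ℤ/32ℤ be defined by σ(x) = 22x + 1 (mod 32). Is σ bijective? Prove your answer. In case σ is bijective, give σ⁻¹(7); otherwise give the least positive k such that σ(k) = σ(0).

By definition, σ is injective if σ(x_1) = σ(x_2) implies x_1 = x_2.
We have gcd(22, 32) = 2 > 1. Taking x_1 = 0 and x_2 = 16: σ(0) = 1 and σ(16) = 22·16 + 1 = 353 ≡ 1 (mod 32).
So σ(0) = σ(16) while 0 ≠ 16, therefore σ is not injective, hence not bijective.
Since σ is not bijective, we find the least positive k with σ(k) = σ(0): this means 22k ≡ 0 (mod 32), i.e. 32 ∣ 22k. Since gcd(22, 32) = 2, dividing through by 2 this holds exactly when 16 ∣ 11k, and as gcd(11, 16) = 1, exactly when 16 ∣ k.
The smallest positive such k is 16.

16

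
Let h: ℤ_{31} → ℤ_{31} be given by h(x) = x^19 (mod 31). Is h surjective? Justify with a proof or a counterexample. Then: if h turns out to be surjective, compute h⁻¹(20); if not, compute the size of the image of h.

9

Since 31 is prime, the nonzero elements of ℤ_{31} form a cyclic group of order 30.
As gcd(19, 30) = 1, raising to the 19th power is a bijection on this group: if a^19 ≡ b^19 then (ab^{−1})^19 = 1, and the only element of order dividing gcd(19, 30) = 1 is 1, so a = b.
With h(0) = 0 this makes h injective on all of ℤ_{31}, hence bijective (finite equal-size domain and codomain). In particular h is surjective.
Since h is surjective, we find the preimage of 20. The inverse of x ↦ x^19 on (ℤ_{31})^× is x ↦ x^19, because 19·19 = 361 = 12·30 + 1 ≡ 1 (mod 30) and x^{30} = 1 for x ≠ 0 (Fermat). So h⁻¹(20) = 20^19 mod 31.
Repeated squaring mod 31: 20^1 ≡ 20, 20^2 ≡ 20² = 400 ≡ 28, 20^4 ≡ 28² = 784 ≡ 9, 20^8 ≡ 9² = 81 ≡ 19, 20^16 ≡ 19² = 361 ≡ 20. Since 19 = 16 + 2 + 1, 20^19 ≡ 20·28·20: 20·28 = 560 ≡ 2, then 2·20 = 40 ≡ 9. So 20^19 ≡ 9 (mod 31).
Hence h⁻¹(20) = 9.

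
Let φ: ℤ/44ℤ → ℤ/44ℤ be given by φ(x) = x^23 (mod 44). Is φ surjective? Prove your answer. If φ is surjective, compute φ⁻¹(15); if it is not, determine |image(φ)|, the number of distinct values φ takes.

φ(0) = 0^23 = 0.
φ(22): Repeated squaring mod 44: 22^1 ≡ 22, 22^2 ≡ 22² = 484 ≡ 0, 22^4 ≡ 0² = 0, 22^8 ≡ 0² = 0, 22^16 ≡ 0² = 0. Since 23 = 16 + 4 + 2 + 1, 22^23 ≡ 0·0·0·22: 0·0 = 0, then 0·0 = 0, then 0·22 = 0. So 22^23 ≡ 0 (mod 44).
So φ(0) = φ(22) = 0 while 0 ≠ 22, therefore φ is not injective.
A non-injective map from the 44-element set ℤ/44ℤ to itself takes at most 43 distinct values, so it cannot be surjective. Therefore φ is not surjective.
Since φ is not surjective, we determine |image(φ)|. Computing x^23 mod 44 for each x (by repeated squaring, reducing mod 44 at every step), the values φ(0), φ(1), …, φ(43) are: 0, 1, 8, 27, 20, 37, 40, 35, 28, 25, 32, 11, 12, 41, 16, 31, 4, 29, 24, 39, 36, 21, 0, 23, 8, 5, 20, 15, 40, 13, 28, 3, 32, 33, 12, 19, 16, 9, 4, 7, 24, 17, 36, 43.
The distinct values are {0, 1, 3, 4, 5, 7, 8, 9, 11, 12, 13, 15, 16, 17, 19, 20, 21, 23, 24, 25, 27, 28, 29, 31, 32, 33, 35, 36, 37, 39, 40, 41, 43}; there are 33 of them.

33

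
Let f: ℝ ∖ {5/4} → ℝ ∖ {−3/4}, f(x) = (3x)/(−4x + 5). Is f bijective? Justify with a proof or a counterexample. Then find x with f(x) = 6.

10/9

Suppose f(a) = f(b). Cross-multiplying: (3a)(−4b + 5) = (3b)(−4a + 5).
Expanding both sides and cancelling the symmetric terms leaves 15·(a − b) = 0. Since 15 ≠ 0, a = b. Thus f is injective.
For any y ≠ −3/4, solving y(−4x + 5) = 3x for x gives a well-defined x ≠ 5/4. So f is surjective.
So f is bijective.
Solving f(x) = 6: cross-multiplying gives 3x = 6(−4x + 5), which rearranges to 27x = 30, so x = 10/9.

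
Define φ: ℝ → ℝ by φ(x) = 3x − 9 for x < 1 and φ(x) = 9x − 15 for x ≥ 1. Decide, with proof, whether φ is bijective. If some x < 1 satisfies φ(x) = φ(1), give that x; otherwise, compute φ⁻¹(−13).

-4/3

Both pieces are strictly increasing (slopes 3 and 9), so each is injective on its own interval.
The left piece maps (−∞, 1) onto (−∞, −6); the right piece maps [1, ∞) onto [−6, ∞).
Since −6 = −6, the images partition ℝ: φ is injective and surjective, hence bijective.
Because the two images are disjoint, no x < 1 has φ(x) = φ(1), so we compute φ⁻¹(−13): −13 lies in (−∞, −6), so solve 3x − 9 = −13: x = (−13 + 9)/3 = −4/3.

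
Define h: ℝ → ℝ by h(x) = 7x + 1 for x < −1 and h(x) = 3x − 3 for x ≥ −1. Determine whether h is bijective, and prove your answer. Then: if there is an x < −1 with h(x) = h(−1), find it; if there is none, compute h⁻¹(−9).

-10/7

Both pieces are strictly increasing (slopes 7 and 3), so each is injective on its own interval.
The left piece maps (−∞, −1) onto (−∞, −6); the right piece maps [−1, ∞) onto [−6, ∞).
Since −6 = −6, the images partition ℝ: h is injective and surjective, hence bijective.
Because the two images are disjoint, no x < −1 has h(x) = h(−1), so we compute h⁻¹(−9): −9 lies in (−∞, −6), so solve 7x + 1 = −9: x = (−9 − 1)/7 = −10/7.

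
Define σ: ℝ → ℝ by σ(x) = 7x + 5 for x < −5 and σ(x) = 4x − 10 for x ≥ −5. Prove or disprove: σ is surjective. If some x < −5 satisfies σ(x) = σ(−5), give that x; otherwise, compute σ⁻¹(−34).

-39/7

Both pieces are strictly increasing (slopes 7 and 4), so each is injective on its own interval.
The left piece maps (−∞, −5) onto (−∞, −30); the right piece maps [−5, ∞) onto [−30, ∞).
These images together cover ℝ, so σ is surjective.
Because the two images are disjoint, no x < −5 has σ(x) = σ(−5), so we compute σ⁻¹(−34): −34 lies in (−∞, −30), so solve 7x + 5 = −34: x = (−34 − 5)/7 = −39/7.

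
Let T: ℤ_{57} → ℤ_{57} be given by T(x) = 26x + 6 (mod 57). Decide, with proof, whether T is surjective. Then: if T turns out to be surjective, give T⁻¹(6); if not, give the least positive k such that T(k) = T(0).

0

Since gcd(26, 57) = 1, 26 is invertible modulo 57. Euclid's algorithm: 57 = 2·26 + 5, 26 = 5·5 + 1; back-substituting gives 1 = 11·26 − 5·57, so 26⁻¹ ≡ 11 (mod 57).
For any y ∈ ℤ_{57}, x = 11(y − 6) mod 57 satisfies T(x) = 26·11(y − 6) + 6 ≡ y (since 26·11 ≡ 1 mod 57). So every y has a preimage.
Hence T is surjective.
Since T is surjective, we compute T⁻¹(6): solve 26x + 6 ≡ 6 (mod 57), i.e. 26x ≡ 0 (mod 57).
Multiplying by 26⁻¹ = 11 gives x ≡ 11·0 = 0 ≡ 0 (mod 57).
Check: T(0) = 26·0 + 6 = 6 ≡ 6 (mod 57).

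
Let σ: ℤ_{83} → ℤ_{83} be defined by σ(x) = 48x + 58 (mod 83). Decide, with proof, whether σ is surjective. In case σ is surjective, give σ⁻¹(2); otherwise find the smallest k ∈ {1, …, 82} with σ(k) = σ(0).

68

Recall that surjectivity means every element of the codomain has a preimage under σ.
Since gcd(48, 83) = 1, 48 is invertible modulo 83. Euclid's algorithm: 83 = 1·48 + 35, 48 = 1·35 + 13, 35 = 2·13 + 9, 13 = 1·9 + 4, 9 = 2·4 + 1; back-substituting gives 1 = 64·48 − 37·83, so 48⁻¹ ≡ 64 (mod 83).
For any y ∈ ℤ_{83}, x = 64(y − 58) mod 83 satisfies σ(x) = 48·64(y − 58) + 58 ≡ y (since 48·64 ≡ 1 mod 83). So every y has a preimage.
Therefore σ is surjective.
Since σ is surjective, we find σ⁻¹(2): we need 48x ≡ 2 − 58 ≡ 27 (mod 83). Using 48⁻¹ = 64: x ≡ 64·27 = 1728 = 20·83 + 68, so x = 68.
Check: σ(68) = 48·68 + 58 = 3322 = 40·83 + 2 ≡ 2 (mod 83).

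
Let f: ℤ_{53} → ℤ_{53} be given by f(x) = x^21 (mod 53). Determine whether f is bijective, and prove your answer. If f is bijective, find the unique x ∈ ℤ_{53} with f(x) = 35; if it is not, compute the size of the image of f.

41

Since 53 is prime, the nonzero elements of ℤ_{53} form a cyclic group of order 52.
As gcd(21, 52) = 1, raising to the 21st power is a bijection on this group: if s^21 ≡ t^21 then (st^{−1})^21 = 1, and the only element of order dividing gcd(21, 52) = 1 is 1, so s = t.
With f(0) = 0 this makes f injective on all of ℤ_{53}, hence bijective (finite equal-size domain and codomain). In particular f is bijective.
Since f is bijective, we find the preimage of 35. The inverse of x ↦ x^21 on (ℤ_{53})^× is x ↦ x^5, because 21·5 = 105 = 2·52 + 1 ≡ 1 (mod 52) and x^{52} = 1 for x ≠ 0 (Fermat). So f⁻¹(35) = 35^5 mod 53.
Repeated squaring mod 53: 35^1 ≡ 35, 35^2 ≡ 35² = 1225 ≡ 6, 35^4 ≡ 6² = 36. Since 5 = 4 + 1, 35^5 ≡ 36·35: 36·35 = 1260 ≡ 41. So 35^5 ≡ 41 (mod 53).
Hence f⁻¹(35) = 41.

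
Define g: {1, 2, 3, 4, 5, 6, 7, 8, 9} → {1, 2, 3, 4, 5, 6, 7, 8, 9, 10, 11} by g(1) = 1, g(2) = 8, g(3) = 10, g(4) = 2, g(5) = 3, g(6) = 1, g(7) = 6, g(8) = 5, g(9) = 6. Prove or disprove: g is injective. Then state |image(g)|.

7

g(1) = 1 = g(6) with 1 ≠ 6, so g is not injective.
The image of g is {1, 2, 3, 5, 6, 8, 10}, which has 7 elements.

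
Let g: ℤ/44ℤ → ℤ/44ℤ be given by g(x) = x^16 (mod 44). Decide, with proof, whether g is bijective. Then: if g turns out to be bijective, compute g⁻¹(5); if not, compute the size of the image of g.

12

g(10): Repeated squaring mod 44: 10^1 ≡ 10, 10^2 ≡ 10² = 100 ≡ 12, 10^4 ≡ 12² = 144 ≡ 12, 10^8 ≡ 12² = 144 ≡ 12, 10^16 ≡ 12² = 144 ≡ 12. So 10^16 ≡ 12 (mod 44).
g(12): Repeated squaring mod 44: 12^1 ≡ 12, 12^2 ≡ 12² = 144 ≡ 12, 12^4 ≡ 12² = 144 ≡ 12, 12^8 ≡ 12² = 144 ≡ 12, 12^16 ≡ 12² = 144 ≡ 12. So 12^16 ≡ 12 (mod 44).
So g(10) = g(12) = 12 while 10 ≠ 12, so g is not injective, hence not bijective.
Since g is not bijective, we determine |image(g)|. Computing x^16 mod 44 for each x (by repeated squaring, reducing mod 44 at every step), the values g(0), g(1), …, g(43) are: 0, 1, 20, 25, 4, 5, 16, 37, 36, 9, 12, 33, 12, 9, 36, 37, 16, 5, 4, 25, 20, 1, 0, 1, 20, 25, 4, 5, 16, 37, 36, 9, 12, 33, 12, 9, 36, 37, 16, 5, 4, 25, 20, 1.
The distinct values are {0, 1, 4, 5, 9, 12, 16, 20, 25, 33, 36, 37}; there are 12 of them.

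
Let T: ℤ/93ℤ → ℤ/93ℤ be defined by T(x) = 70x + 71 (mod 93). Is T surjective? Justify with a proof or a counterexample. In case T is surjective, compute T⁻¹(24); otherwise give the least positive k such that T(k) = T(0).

91

Since gcd(70, 93) = 1, 70 is invertible modulo 93. Euclid's algorithm: 93 = 1·70 + 23, 70 = 3·23 + 1; back-substituting gives 1 = 4·70 − 3·93, so 70⁻¹ ≡ 4 (mod 93).
For any y ∈ ℤ/93ℤ, x = 4(y − 71) mod 93 satisfies T(x) = 70·4(y − 71) + 71 ≡ y (since 70·4 ≡ 1 mod 93). So every y has a preimage.
Hence T is surjective.
Since T is surjective, we compute T⁻¹(24): solve 70x + 71 ≡ 24 (mod 93), i.e. 70x ≡ 46 (mod 93).
Multiplying by 70⁻¹ = 4 gives x ≡ 4·46 = 184 = 1·93 + 91 ≡ 91 (mod 93).
Check: T(91) = 70·91 + 71 = 6441 = 69·93 + 24 ≡ 24 (mod 93).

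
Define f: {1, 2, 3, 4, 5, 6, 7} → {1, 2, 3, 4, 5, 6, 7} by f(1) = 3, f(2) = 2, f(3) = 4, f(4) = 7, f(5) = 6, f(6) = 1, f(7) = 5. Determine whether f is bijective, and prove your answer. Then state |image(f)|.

The values 3, 2, 4, 7, 6, 1, 5 are a permutation of {1, 2, 3, 4, 5, 6, 7}: each element appears exactly once.
So f is injective and surjective, hence bijective.
The image of f is {1, 2, 3, 4, 5, 6, 7}, which has 7 elements.

7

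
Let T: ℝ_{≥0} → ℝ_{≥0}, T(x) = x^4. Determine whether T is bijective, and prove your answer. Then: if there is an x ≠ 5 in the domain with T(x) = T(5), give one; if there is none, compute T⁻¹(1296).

6

On ℝ_{≥0}, x ↦ x^4 is strictly increasing (injective) and for any y ∈ ℝ_{≥0} the 4th root y^{1/4} lies in ℝ_{≥0} (surjective). So T is bijective.
Since x ↦ x^4 is strictly increasing on ℝ_{≥0}, it is injective there, so no x ≠ 5 in the domain has T(x) = T(5). We therefore compute T⁻¹(1296) = 1296^{1/4} = 6 (indeed 6^4 = 1296).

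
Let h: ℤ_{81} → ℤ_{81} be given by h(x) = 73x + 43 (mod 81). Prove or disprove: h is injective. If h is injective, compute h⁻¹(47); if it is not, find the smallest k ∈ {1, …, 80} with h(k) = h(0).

40

Recall: h is injective if h(x_1) = h(x_2) implies x_1 = x_2.
If h(x_1) = h(x_2), then 73x_1 ≡ 73x_2 (mod 81). Because gcd(73, 81) = 1, we may cancel 73 to get x_1 ≡ x_2 (mod 81).
So h is injective.
We now compute 73⁻¹ mod 81 explicitly. Euclid's algorithm: 81 = 1·73 + 8, 73 = 9·8 + 1; back-substituting gives 1 = 10·73 − 9·81, so 73⁻¹ ≡ 10 (mod 81).
Since h is injective, we find h⁻¹(47): we need 73x ≡ 47 − 43 ≡ 4 (mod 81). Using 73⁻¹ = 10: x ≡ 10·4 = 40, so x = 40.
Check: h(40) = 73·40 + 43 = 2963 = 36·81 + 47 ≡ 47 (mod 81).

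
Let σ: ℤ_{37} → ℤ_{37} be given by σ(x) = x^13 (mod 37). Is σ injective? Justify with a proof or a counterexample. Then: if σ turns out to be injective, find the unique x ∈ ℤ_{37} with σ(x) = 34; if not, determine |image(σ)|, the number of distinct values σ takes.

33

Since 37 is prime, the nonzero elements of ℤ_{37} form a cyclic group of order 36.
As gcd(13, 36) = 1, raising to the 13th power is a bijection on this group: if x_1^13 ≡ x_2^13 then (x_1x_2^{−1})^13 = 1, and the only element of order dividing gcd(13, 36) = 1 is 1, so x_1 = x_2.
With σ(0) = 0 this makes σ injective on all of ℤ_{37}, hence bijective (finite equal-size domain and codomain). In particular σ is injective.
Since σ is injective, we find the preimage of 34. The inverse of x ↦ x^13 on (ℤ_{37})^× is x ↦ x^25, because 13·25 = 325 = 9·36 + 1 ≡ 1 (mod 36) and x^{36} = 1 for x ≠ 0 (Fermat). So σ⁻¹(34) = 34^25 mod 37.
Repeated squaring mod 37: 34^1 ≡ 34, 34^2 ≡ 34² = 1156 ≡ 9, 34^4 ≡ 9² = 81 ≡ 7, 34^8 ≡ 7² = 49 ≡ 12, 34^16 ≡ 12² = 144 ≡ 33. Since 25 = 16 + 8 + 1, 34^25 ≡ 33·12·34: 33·12 = 396 ≡ 26, then 26·34 = 884 ≡ 33. So 34^25 ≡ 33 (mod 37).
Hence σ⁻¹(34) = 33.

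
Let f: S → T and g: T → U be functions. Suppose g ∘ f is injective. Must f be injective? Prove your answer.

injective

Suppose f(u) = f(v). Applying g: (g ∘ f)(u) = (g ∘ f)(v). Since g ∘ f is injective, u = v. Thus f is injective.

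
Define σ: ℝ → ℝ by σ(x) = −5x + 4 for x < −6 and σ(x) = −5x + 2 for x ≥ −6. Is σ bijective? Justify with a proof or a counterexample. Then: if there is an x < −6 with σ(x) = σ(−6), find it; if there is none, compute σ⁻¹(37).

Both pieces are strictly decreasing (slopes −5 and −5), so each is injective on its own interval.
The left piece maps (−∞, −6) onto (34, ∞); the right piece maps [−6, ∞) onto (−∞, 32].
The images leave a gap (34 has no preimage), so σ is not surjective, hence not bijective.
Because the two images are disjoint, no x < −6 has σ(x) = σ(−6), so we compute σ⁻¹(37): 37 lies in (34, ∞), so solve −5x + 4 = 37: x = (37 − 4)/(−5) = −33/5.

-33/5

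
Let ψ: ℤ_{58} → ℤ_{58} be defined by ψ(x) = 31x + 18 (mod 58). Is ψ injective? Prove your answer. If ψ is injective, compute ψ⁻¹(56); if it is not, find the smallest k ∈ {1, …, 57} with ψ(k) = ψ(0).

If ψ(u) = ψ(v), then 31u ≡ 31v (mod 58). Because gcd(31, 58) = 1, we may cancel 31 to get u ≡ v (mod 58).
So ψ is injective.
We now compute 31⁻¹ mod 58 explicitly. Euclid's algorithm: 58 = 1·31 + 27, 31 = 1·27 + 4, 27 = 6·4 + 3, 4 = 1·3 + 1; back-substituting gives 1 = 15·31 − 8·58, so 31⁻¹ ≡ 15 (mod 58).
Since ψ is injective, we compute ψ⁻¹(56): solve 31x + 18 ≡ 56 (mod 58), i.e. 31x ≡ 38 (mod 58).
Multiplying by 31⁻¹ = 15 gives x ≡ 15·38 = 570 = 9·58 + 48 ≡ 48 (mod 58).
Check: ψ(48) = 31·48 + 18 = 1506 = 25·58 + 56 ≡ 56 (mod 58).

48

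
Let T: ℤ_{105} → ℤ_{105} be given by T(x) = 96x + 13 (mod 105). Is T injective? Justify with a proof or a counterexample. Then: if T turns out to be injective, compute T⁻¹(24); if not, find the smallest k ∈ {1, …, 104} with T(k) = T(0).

Recall that T is injective when T(x_1) = T(x_2) forces x_1 = x_2.
We have gcd(96, 105) = 3 > 1. Taking x_1 = 0 and x_2 = 35: T(0) = 13 and T(35) = 96·35 + 13 = 3373 ≡ 13 (mod 105).
So T(0) = T(35) while 0 ≠ 35, thus T is not injective.
Since T is not injective, we find the least positive k with T(k) = T(0): this means 96k ≡ 0 (mod 105), i.e. 105 ∣ 96k. Since gcd(96, 105) = 3, dividing through by 3 this holds exactly when 35 ∣ 32k, and as gcd(32, 35) = 1, exactly when 35 ∣ k.
The smallest positive such k is 35.

35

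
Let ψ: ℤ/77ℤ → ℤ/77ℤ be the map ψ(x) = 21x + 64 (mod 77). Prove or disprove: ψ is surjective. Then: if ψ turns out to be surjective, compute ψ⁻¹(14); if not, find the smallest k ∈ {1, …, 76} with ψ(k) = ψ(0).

11

By definition, ψ is surjective if every y in the codomain equals ψ(x) for some x in the domain.
Since gcd(21, 77) = 7, we have 21x ≡ 0 (mod 7) for all x, so ψ(x) ≡ 1 (mod 7).
But 0 ≢ 1 (mod 7), so 0 ∈ ℤ/77ℤ has no preimage. So ψ is not surjective.
Since ψ is not surjective, we find the least positive k with ψ(k) = ψ(0): this means 21k ≡ 0 (mod 77), i.e. 77 ∣ 21k. Since gcd(21, 77) = 7, dividing through by 7 this holds exactly when 11 ∣ 3k, and as gcd(3, 11) = 1, exactly when 11 ∣ k.
The smallest positive such k is 11.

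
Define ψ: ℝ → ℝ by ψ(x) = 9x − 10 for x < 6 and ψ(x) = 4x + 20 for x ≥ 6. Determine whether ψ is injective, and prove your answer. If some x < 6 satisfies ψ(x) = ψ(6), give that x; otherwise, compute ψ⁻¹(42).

Both pieces are strictly increasing (slopes 9 and 4), so each is injective on its own interval.
The left piece maps (−∞, 6) onto (−∞, 44); the right piece maps [6, ∞) onto [44, ∞).
These images are disjoint, so no value is attained by both pieces. Thus ψ is injective.
Because the two images are disjoint, no x < 6 has ψ(x) = ψ(6), so we compute ψ⁻¹(42): 42 lies in (−∞, 44), so solve 9x − 10 = 42: x = (42 + 10)/9 = 52/9.

52/9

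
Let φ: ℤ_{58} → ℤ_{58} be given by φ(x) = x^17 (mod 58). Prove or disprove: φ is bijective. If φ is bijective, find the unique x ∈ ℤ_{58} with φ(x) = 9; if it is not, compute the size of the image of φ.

5

Computing x^17 mod 58 for each x (by repeated squaring, reducing mod 58 at every step), the values φ(0), φ(1), …, φ(57) are: 0, 1, 50, 31, 6, 9, 42, 53, 10, 33, 44, 3, 12, 51, 40, 47, 36, 17, 26, 43, 54, 19, 34, 45, 20, 23, 56, 37, 28, 29, 30, 21, 2, 35, 38, 13, 24, 39, 4, 15, 32, 41, 22, 11, 18, 7, 46, 55, 14, 25, 48, 5, 16, 49, 52, 27, 8, 57.
Every element of ℤ_{58} appears exactly once in this list, so φ is a bijection, and in particular bijective.
Since φ is bijective, we read off the preimage of 9 from the same table: φ(5) = 9, so φ⁻¹(9) = 5.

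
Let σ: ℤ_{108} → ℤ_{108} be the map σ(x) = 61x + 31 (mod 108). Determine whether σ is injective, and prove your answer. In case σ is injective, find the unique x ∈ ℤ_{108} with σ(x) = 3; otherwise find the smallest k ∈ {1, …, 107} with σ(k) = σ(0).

If σ(s) = σ(t), then 61s ≡ 61t (mod 108). Because gcd(61, 108) = 1, we may cancel 61 to get s ≡ t (mod 108).
Thus σ is injective.
We now compute 61⁻¹ mod 108 explicitly. Euclid's algorithm: 108 = 1·61 + 47, 61 = 1·47 + 14, 47 = 3·14 + 5, 14 = 2·5 + 4, 5 = 1·4 + 1; back-substituting gives 1 = 85·61 − 48·108, so 61⁻¹ ≡ 85 (mod 108).
Since σ is injective, we find σ⁻¹(3): we need 61x ≡ 3 − 31 ≡ 80 (mod 108). Using 61⁻¹ = 85: x ≡ 85·80 = 6800 = 62·108 + 104, so x = 104.
Check: σ(104) = 61·104 + 31 = 6375 = 59·108 + 3 ≡ 3 (mod 108).

104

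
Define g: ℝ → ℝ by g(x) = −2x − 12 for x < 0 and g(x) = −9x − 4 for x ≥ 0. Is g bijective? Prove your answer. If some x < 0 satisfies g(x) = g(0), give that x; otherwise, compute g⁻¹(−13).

-4

Both pieces are strictly decreasing (slopes −2 and −9), so each is injective on its own interval.
The left piece maps (−∞, 0) onto (−12, ∞); the right piece maps [0, ∞) onto (−∞, −4].
These images overlap. In particular g(0) = −4 (right piece), and solving −2x − 12 = −4 on the left piece gives x = −4 < 0.
So g(−4) = g(0) with −4 ≠ 0, and g is not injective, hence not bijective. This x = −4 is the requested value below 0.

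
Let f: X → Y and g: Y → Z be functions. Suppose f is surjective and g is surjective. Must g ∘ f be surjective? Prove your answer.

surjective

Let c ∈ Z. Since g is surjective, there is b ∈ Y with g(b) = c. Since f is surjective, there is a ∈ X with f(a) = b.
Then (g ∘ f)(a) = g(b) = c. So g ∘ f is surjective.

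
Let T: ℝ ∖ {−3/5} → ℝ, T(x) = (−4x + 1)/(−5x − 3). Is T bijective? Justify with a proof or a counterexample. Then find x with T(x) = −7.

If T(x) = 4/5, cross-multiplying gives −5(−4x + 1) = −4(−5x − 3), which simplifies to −5 = 12 — false.  So 4/5 has no preimage and T is not surjective.
Therefore T is not bijective.
Solving T(x) = −7: cross-multiplying gives −4x + 1 = −7(−5x − 3), which rearranges to −39x = 20, so x = −20/39.

-20/39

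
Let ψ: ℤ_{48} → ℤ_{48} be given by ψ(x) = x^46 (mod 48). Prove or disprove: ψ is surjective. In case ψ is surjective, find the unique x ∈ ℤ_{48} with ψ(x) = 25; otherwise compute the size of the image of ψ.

6

ψ(2): Repeated squaring mod 48: 2^1 ≡ 2, 2^2 ≡ 2² = 4, 2^4 ≡ 4² = 16, 2^8 ≡ 16² = 256 ≡ 16, 2^16 ≡ 16² = 256 ≡ 16, 2^32 ≡ 16² = 256 ≡ 16. Since 46 = 32 + 8 + 4 + 2, 2^46 ≡ 16·16·16·4: 16·16 = 256 ≡ 16, then 16·16 = 256 ≡ 16, then 16·4 = 64 ≡ 16. So 2^46 ≡ 16 (mod 48).
ψ(4): Repeated squaring mod 48: 4^1 ≡ 4, 4^2 ≡ 4² = 16, 4^4 ≡ 16² = 256 ≡ 16, 4^8 ≡ 16² = 256 ≡ 16, 4^16 ≡ 16² = 256 ≡ 16, 4^32 ≡ 16² = 256 ≡ 16. Since 46 = 32 + 8 + 4 + 2, 4^46 ≡ 16·16·16·16: 16·16 = 256 ≡ 16, then 16·16 = 256 ≡ 16, then 16·16 = 256 ≡ 16. So 4^46 ≡ 16 (mod 48).
So ψ(2) = ψ(4) = 16 while 2 ≠ 4, thus ψ is not injective.
A non-injective map from the 48-element set ℤ_{48} to itself takes at most 47 distinct values, so it cannot be surjective. Hence ψ is not surjective.
Since ψ is not surjective, we determine |image(ψ)|. Computing x^46 mod 48 for each x (by repeated squaring, reducing mod 48 at every step), the values ψ(0), ψ(1), …, ψ(47) are: 0, 1, 16, 9, 16, 25, 0, 1, 16, 33, 16, 25, 0, 25, 16, 33, 16, 1, 0, 25, 16, 9, 16, 1, 0, 1, 16, 9, 16, 25, 0, 1, 16, 33, 16, 25, 0, 25, 16, 33, 16, 1, 0, 25, 16, 9, 16, 1.
The distinct values are {0, 1, 9, 16, 25, 33}; there are 6 of them.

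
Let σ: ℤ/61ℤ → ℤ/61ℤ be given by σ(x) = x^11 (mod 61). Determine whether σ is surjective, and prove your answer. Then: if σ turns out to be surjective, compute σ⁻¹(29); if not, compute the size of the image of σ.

Since 61 is prime, the nonzero elements of ℤ/61ℤ form a cyclic group of order 60.
As gcd(11, 60) = 1, raising to the 11th power is a bijection on this group: if a^11 ≡ b^11 then (ab^{−1})^11 = 1, and the only element of order dividing gcd(11, 60) = 1 is 1, so a = b.
With σ(0) = 0 this makes σ injective on all of ℤ/61ℤ, hence bijective (finite equal-size domain and codomain). In particular σ is surjective.
Since σ is surjective, we find the preimage of 29. The inverse of x ↦ x^11 on (ℤ/61ℤ)^× is x ↦ x^11, because 11·11 = 121 = 2·60 + 1 ≡ 1 (mod 60) and x^{60} = 1 for x ≠ 0 (Fermat). So σ⁻¹(29) = 29^11 mod 61.
Repeated squaring mod 61: 29^1 ≡ 29, 29^2 ≡ 29² = 841 ≡ 48, 29^4 ≡ 48² = 2304 ≡ 47, 29^8 ≡ 47² = 2209 ≡ 13. Since 11 = 8 + 2 + 1, 29^11 ≡ 13·48·29: 13·48 = 624 ≡ 14, then 14·29 = 406 ≡ 40. So 29^11 ≡ 40 (mod 61).
Hence σ⁻¹(29) = 40.

40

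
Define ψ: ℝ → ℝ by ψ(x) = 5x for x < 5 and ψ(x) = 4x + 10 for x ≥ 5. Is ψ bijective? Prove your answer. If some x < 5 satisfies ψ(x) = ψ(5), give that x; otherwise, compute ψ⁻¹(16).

16/5

Both pieces are strictly increasing (slopes 5 and 4), so each is injective on its own interval.
The left piece maps (−∞, 5) onto (−∞, 25); the right piece maps [5, ∞) onto [30, ∞).
The images leave a gap (25 has no preimage), so ψ is not surjective, hence not bijective.
Because the two images are disjoint, no x < 5 has ψ(x) = ψ(5), so we compute ψ⁻¹(16): 16 lies in (−∞, 25), so solve 5x = 16: x = (16 − 0)/5 = 16/5.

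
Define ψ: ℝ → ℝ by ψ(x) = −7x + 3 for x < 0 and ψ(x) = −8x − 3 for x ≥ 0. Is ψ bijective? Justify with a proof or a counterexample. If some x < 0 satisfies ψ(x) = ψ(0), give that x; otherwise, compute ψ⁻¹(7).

-4/7

Both pieces are strictly decreasing (slopes −7 and −8), so each is injective on its own interval.
The left piece maps (−∞, 0) onto (3, ∞); the right piece maps [0, ∞) onto (−∞, −3].
The images leave a gap (3 has no preimage), so ψ is not surjective, hence not bijective.
Because the two images are disjoint, no x < 0 has ψ(x) = ψ(0), so we compute ψ⁻¹(7): 7 lies in (3, ∞), so solve −7x + 3 = 7: x = (7 − 3)/(−7) = −4/7.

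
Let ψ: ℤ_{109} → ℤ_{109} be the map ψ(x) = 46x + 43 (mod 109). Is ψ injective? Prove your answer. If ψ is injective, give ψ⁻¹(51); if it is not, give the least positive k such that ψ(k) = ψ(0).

Suppose ψ(x_1) = ψ(x_2) in ℤ_{109}. Then 46x_1 + 43 ≡ 46x_2 + 43 (mod 109), so 46(x_1 − x_2) ≡ 0 (mod 109).
Since gcd(46, 109) = 1, 46 is invertible modulo 109, hence x_1 − x_2 ≡ 0 (mod 109), i.e. x_1 = x_2.
Thus ψ is injective.
We now compute 46⁻¹ mod 109 explicitly. Euclid's algorithm: 109 = 2·46 + 17, 46 = 2·17 + 12, 17 = 1·12 + 5, 12 = 2·5 + 2, 5 = 2·2 + 1; back-substituting gives 1 = 64·46 − 27·109, so 46⁻¹ ≡ 64 (mod 109).
Since ψ is injective, we compute ψ⁻¹(51): solve 46x + 43 ≡ 51 (mod 109), i.e. 46x ≡ 8 (mod 109).
Multiplying by 46⁻¹ = 64 gives x ≡ 64·8 = 512 = 4·109 + 76 ≡ 76 (mod 109).
Check: ψ(76) = 46·76 + 43 = 3539 = 32·109 + 51 ≡ 51 (mod 109).

76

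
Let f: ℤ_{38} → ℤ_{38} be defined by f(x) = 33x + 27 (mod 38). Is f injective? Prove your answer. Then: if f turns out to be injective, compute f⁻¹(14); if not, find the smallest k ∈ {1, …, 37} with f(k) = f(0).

33

If f(u) = f(v), then 33u ≡ 33v (mod 38). Because gcd(33, 38) = 1, we may cancel 33 to get u ≡ v (mod 38).
Thus f is injective.
We now compute 33⁻¹ mod 38 explicitly. Euclid's algorithm: 38 = 1·33 + 5, 33 = 6·5 + 3, 5 = 1·3 + 2, 3 = 1·2 + 1; back-substituting gives 1 = 15·33 − 13·38, so 33⁻¹ ≡ 15 (mod 38).
Since f is injective, we find f⁻¹(14): we need 33x ≡ 14 − 27 ≡ 25 (mod 38). Using 33⁻¹ = 15: x ≡ 15·25 = 375 = 9·38 + 33, so x = 33.
Check: f(33) = 33·33 + 27 = 1116 = 29·38 + 14 ≡ 14 (mod 38).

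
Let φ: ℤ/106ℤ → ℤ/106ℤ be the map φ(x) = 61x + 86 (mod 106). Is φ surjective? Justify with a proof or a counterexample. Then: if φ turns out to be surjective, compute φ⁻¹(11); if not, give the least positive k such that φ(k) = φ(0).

Recall that surjectivity means every element of the codomain has a preimage under φ.
Since gcd(61, 106) = 1, 61 is invertible modulo 106. Euclid's algorithm: 106 = 1·61 + 45, 61 = 1·45 + 16, 45 = 2·16 + 13, 16 = 1·13 + 3, 13 = 4·3 + 1; back-substituting gives 1 = 73·61 − 42·106, so 61⁻¹ ≡ 73 (mod 106).
Then y ↦ 73(y − 86) is a two-sided inverse to φ, so every y ∈ ℤ/106ℤ has a preimage.
So φ is surjective.
Since φ is surjective, we compute φ⁻¹(11): solve 61x + 86 ≡ 11 (mod 106), i.e. 61x ≡ 31 (mod 106).
Multiplying by 61⁻¹ = 73 gives x ≡ 73·31 = 2263 = 21·106 + 37 ≡ 37 (mod 106).
Check: φ(37) = 61·37 + 86 = 2343 = 22·106 + 11 ≡ 11 (mod 106).

37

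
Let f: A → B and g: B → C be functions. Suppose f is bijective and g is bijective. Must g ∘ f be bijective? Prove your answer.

bijective

Injectivity: if g(f(x_1)) = g(f(x_2)) then f(x_1) = f(x_2) (g injective) so x_1 = x_2 (f injective).
Surjectivity: for c ∈ C pick b with g(b) = c, then a with f(a) = b; then (g ∘ f)(a) = c.
Therefore g ∘ f is bijective.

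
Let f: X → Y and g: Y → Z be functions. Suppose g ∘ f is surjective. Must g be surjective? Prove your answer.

Let c ∈ Z. Since g ∘ f is surjective, some a ∈ X has g(f(a)) = c. Then b = f(a) ∈ Y satisfies g(b) = c. So g is surjective.

surjective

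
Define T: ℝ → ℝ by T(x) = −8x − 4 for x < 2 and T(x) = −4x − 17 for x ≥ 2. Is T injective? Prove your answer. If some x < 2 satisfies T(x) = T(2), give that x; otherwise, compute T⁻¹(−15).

Both pieces are strictly decreasing (slopes −8 and −4), so each is injective on its own interval.
The left piece maps (−∞, 2) onto (−20, ∞); the right piece maps [2, ∞) onto (−∞, −25].
These images are disjoint, so no value is attained by both pieces. Thus T is injective.
Because the two images are disjoint, no x < 2 has T(x) = T(2), so we compute T⁻¹(−15): −15 lies in (−20, ∞), so solve −8x − 4 = −15: x = (−15 + 4)/(−8) = 11/8.

11/8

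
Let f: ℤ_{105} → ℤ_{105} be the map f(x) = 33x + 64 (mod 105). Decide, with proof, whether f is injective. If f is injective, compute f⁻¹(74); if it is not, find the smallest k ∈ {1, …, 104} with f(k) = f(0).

35

We have gcd(33, 105) = 3 > 1. Taking x_1 = 0 and x_2 = 35: f(0) = 64 and f(35) = 33·35 + 64 = 1219 ≡ 64 (mod 105).
So f(0) = f(35) while 0 ≠ 35, hence f is not injective.
Since f is not injective, we find the least positive k with f(k) = f(0): this means 33k ≡ 0 (mod 105), i.e. 105 ∣ 33k. Since gcd(33, 105) = 3, dividing through by 3 this holds exactly when 35 ∣ 11k, and as gcd(11, 35) = 1, exactly when 35 ∣ k.
The smallest positive such k is 35.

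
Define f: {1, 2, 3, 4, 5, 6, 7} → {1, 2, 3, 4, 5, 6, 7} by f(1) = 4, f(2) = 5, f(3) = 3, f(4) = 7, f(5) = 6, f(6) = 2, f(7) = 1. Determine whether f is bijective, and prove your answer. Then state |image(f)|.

The values 4, 5, 3, 7, 6, 2, 1 are a permutation of {1, 2, 3, 4, 5, 6, 7}: each element appears exactly once.
So f is injective and surjective, hence bijective.
The image of f is {1, 2, 3, 4, 5, 6, 7}, which has 7 elements.

7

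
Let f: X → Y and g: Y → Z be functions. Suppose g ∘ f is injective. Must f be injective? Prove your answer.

Suppose f(u) = f(v). Applying g: (g ∘ f)(u) = (g ∘ f)(v). Since g ∘ f is injective, u = v. Hence f is injective.

injective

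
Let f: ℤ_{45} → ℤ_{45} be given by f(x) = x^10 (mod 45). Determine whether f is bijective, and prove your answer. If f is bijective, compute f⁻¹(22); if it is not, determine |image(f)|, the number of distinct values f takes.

12

f(2): Repeated squaring mod 45: 2^1 ≡ 2, 2^2 ≡ 2² = 4, 2^4 ≡ 4² = 16, 2^8 ≡ 16² = 256 ≡ 31. Since 10 = 8 + 2, 2^10 ≡ 31·4: 31·4 = 124 ≡ 34. So 2^10 ≡ 34 (mod 45).
f(7): Repeated squaring mod 45: 7^1 ≡ 7, 7^2 ≡ 7² = 49 ≡ 4, 7^4 ≡ 4² = 16, 7^8 ≡ 16² = 256 ≡ 31. Since 10 = 8 + 2, 7^10 ≡ 31·4: 31·4 = 124 ≡ 34. So 7^10 ≡ 34 (mod 45).
So f(2) = f(7) = 34 while 2 ≠ 7, therefore f is not injective, hence not bijective.
Since f is not bijective, we determine |image(f)|. Computing x^10 mod 45 for each x (by repeated squaring, reducing mod 45 at every step), the values f(0), f(1), …, f(44) are: 0, 1, 34, 9, 31, 40, 36, 34, 19, 36, 10, 16, 9, 4, 31, 0, 16, 19, 9, 1, 25, 36, 4, 4, 36, 25, 1, 9, 19, 16, 0, 31, 4, 9, 16, 10, 36, 19, 34, 36, 40, 31, 9, 34, 1.
The distinct values are {0, 1, 4, 9, 10, 16, 19, 25, 31, 34, 36, 40}; there are 12 of them.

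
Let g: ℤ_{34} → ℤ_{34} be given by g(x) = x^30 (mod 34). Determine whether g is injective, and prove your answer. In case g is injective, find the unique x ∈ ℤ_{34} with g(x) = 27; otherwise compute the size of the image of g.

18

g(16): Repeated squaring mod 34: 16^1 ≡ 16, 16^2 ≡ 16² = 256 ≡ 18, 16^4 ≡ 18² = 324 ≡ 18, 16^8 ≡ 18² = 324 ≡ 18, 16^16 ≡ 18² = 324 ≡ 18. Since 30 = 16 + 8 + 4 + 2, 16^30 ≡ 18·18·18·18: 18·18 = 324 ≡ 18, then 18·18 = 324 ≡ 18, then 18·18 = 324 ≡ 18. So 16^30 ≡ 18 (mod 34).
g(18): Repeated squaring mod 34: 18^1 ≡ 18, 18^2 ≡ 18² = 324 ≡ 18, 18^4 ≡ 18² = 324 ≡ 18, 18^8 ≡ 18² = 324 ≡ 18, 18^16 ≡ 18² = 324 ≡ 18. Since 30 = 16 + 8 + 4 + 2, 18^30 ≡ 18·18·18·18: 18·18 = 324 ≡ 18, then 18·18 = 324 ≡ 18, then 18·18 = 324 ≡ 18. So 18^30 ≡ 18 (mod 34).
So g(16) = g(18) = 18 while 16 ≠ 18, so g is not injective.
Since g is not injective, we determine |image(g)|. Computing x^30 mod 34 for each x (by repeated squaring, reducing mod 34 at every step), the values g(0), g(1), …, g(33) are: 0, 1, 30, 19, 16, 15, 26, 25, 4, 21, 8, 9, 32, 33, 2, 13, 18, 17, 18, 13, 2, 33, 32, 9, 8, 21, 4, 25, 26, 15, 16, 19, 30, 1.
The distinct values are {0, 1, 2, 4, 8, 9, 13, 15, 16, 17, 18, 19, 21, 25, 26, 30, 32, 33}; there are 18 of them.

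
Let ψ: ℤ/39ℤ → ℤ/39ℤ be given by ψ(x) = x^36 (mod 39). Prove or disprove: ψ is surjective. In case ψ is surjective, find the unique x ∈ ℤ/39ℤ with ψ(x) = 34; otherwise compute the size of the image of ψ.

ψ(1) = 1^36 = 1.
ψ(2): Repeated squaring mod 39: 2^1 ≡ 2, 2^2 ≡ 2² = 4, 2^4 ≡ 4² = 16, 2^8 ≡ 16² = 256 ≡ 22, 2^16 ≡ 22² = 484 ≡ 16, 2^32 ≡ 16² = 256 ≡ 22. Since 36 = 32 + 4, 2^36 ≡ 22·16: 22·16 = 352 ≡ 1. So 2^36 ≡ 1 (mod 39).
So ψ(1) = ψ(2) = 1 while 1 ≠ 2, so ψ is not injective.
A non-injective map from the 39-element set ℤ/39ℤ to itself takes at most 38 distinct values, so it cannot be surjective. Therefore ψ is not surjective.
Since ψ is not surjective, we determine |image(ψ)|. Computing x^36 mod 39 for each x (by repeated squaring, reducing mod 39 at every step), the values ψ(0), ψ(1), …, ψ(38) are: 0, 1, 1, 27, 1, 1, 27, 1, 1, 27, 1, 1, 27, 13, 1, 27, 1, 1, 27, 1, 1, 27, 1, 1, 27, 1, 13, 27, 1, 1, 27, 1, 1, 27, 1, 1, 27, 1, 1.
The distinct values are {0, 1, 13, 27}; there are 4 of them.

4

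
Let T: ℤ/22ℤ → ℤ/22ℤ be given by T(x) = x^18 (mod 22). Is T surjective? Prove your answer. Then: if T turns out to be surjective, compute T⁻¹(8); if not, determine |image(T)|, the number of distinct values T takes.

12

T(10): Repeated squaring mod 22: 10^1 ≡ 10, 10^2 ≡ 10² = 100 ≡ 12, 10^4 ≡ 12² = 144 ≡ 12, 10^8 ≡ 12² = 144 ≡ 12, 10^16 ≡ 12² = 144 ≡ 12. Since 18 = 16 + 2, 10^18 ≡ 12·12: 12·12 = 144 ≡ 12. So 10^18 ≡ 12 (mod 22).
T(12): Repeated squaring mod 22: 12^1 ≡ 12, 12^2 ≡ 12² = 144 ≡ 12, 12^4 ≡ 12² = 144 ≡ 12, 12^8 ≡ 12² = 144 ≡ 12, 12^16 ≡ 12² = 144 ≡ 12. Since 18 = 16 + 2, 12^18 ≡ 12·12: 12·12 = 144 ≡ 12. So 12^18 ≡ 12 (mod 22).
So T(10) = T(12) = 12 while 10 ≠ 12, therefore T is not injective.
A non-injective map from the 22-element set ℤ/22ℤ to itself takes at most 21 distinct values, so it cannot be surjective. Therefore T is not surjective.
Since T is not surjective, we determine |image(T)|. Computing x^18 mod 22 for each x (by repeated squaring, reducing mod 22 at every step), the values T(0), T(1), …, T(21) are: 0, 1, 14, 5, 20, 15, 4, 9, 16, 3, 12, 11, 12, 3, 16, 9, 4, 15, 20, 5, 14, 1.
The distinct values are {0, 1, 3, 4, 5, 9, 11, 12, 14, 15, 16, 20}; there are 12 of them.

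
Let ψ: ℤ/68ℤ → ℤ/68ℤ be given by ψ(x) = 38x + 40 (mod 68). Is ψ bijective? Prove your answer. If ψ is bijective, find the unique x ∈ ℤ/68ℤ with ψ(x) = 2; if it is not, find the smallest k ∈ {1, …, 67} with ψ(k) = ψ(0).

34

We have gcd(38, 68) = 2 > 1. Taking a = 0 and b = 34: ψ(0) = 40 and ψ(34) = 38·34 + 40 = 1332 ≡ 40 (mod 68).
So ψ(0) = ψ(34) while 0 ≠ 34, therefore ψ is not injective, hence not bijective.
Since ψ is not bijective, we find the least positive k with ψ(k) = ψ(0): this means 38k ≡ 0 (mod 68), i.e. 68 ∣ 38k. Since gcd(38, 68) = 2, dividing through by 2 this holds exactly when 34 ∣ 19k, and as gcd(19, 34) = 1, exactly when 34 ∣ k.
The smallest positive such k is 34.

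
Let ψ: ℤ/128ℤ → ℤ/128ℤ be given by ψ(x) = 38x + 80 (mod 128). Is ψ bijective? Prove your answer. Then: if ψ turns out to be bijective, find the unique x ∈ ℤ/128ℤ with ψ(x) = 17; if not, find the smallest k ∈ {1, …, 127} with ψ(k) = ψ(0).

64

We have gcd(38, 128) = 2 > 1. Taking s = 0 and t = 64: ψ(0) = 80 and ψ(64) = 38·64 + 80 = 2512 ≡ 80 (mod 128).
So ψ(0) = ψ(64) while 0 ≠ 64, thus ψ is not injective, hence not bijective.
Since ψ is not bijective, we find the least positive k with ψ(k) = ψ(0): this means 38k ≡ 0 (mod 128), i.e. 128 ∣ 38k. Since gcd(38, 128) = 2, dividing through by 2 this holds exactly when 64 ∣ 19k, and as gcd(19, 64) = 1, exactly when 64 ∣ k.
The smallest positive such k is 64.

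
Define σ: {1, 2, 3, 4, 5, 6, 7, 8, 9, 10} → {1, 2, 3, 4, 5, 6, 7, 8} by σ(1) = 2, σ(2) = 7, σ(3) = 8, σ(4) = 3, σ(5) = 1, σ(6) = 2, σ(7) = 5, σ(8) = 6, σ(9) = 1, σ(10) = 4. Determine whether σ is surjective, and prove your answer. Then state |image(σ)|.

8

Every element of the codomain has a preimage: 1 = σ(5), 2 = σ(1), 3 = σ(4), 4 = σ(10), 5 = σ(7), 6 = σ(8), 7 = σ(2), 8 = σ(3).
Thus σ is surjective.
The image of σ is {1, 2, 3, 4, 5, 6, 7, 8}, which has 8 elements.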